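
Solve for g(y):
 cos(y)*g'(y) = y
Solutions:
 g(y) = C1 + Integral(y/cos(y), y)


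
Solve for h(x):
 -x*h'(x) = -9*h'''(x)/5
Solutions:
 h(x) = C1 + Integral(C2*airyai(15^(1/3)*x/3) + C3*airybi(15^(1/3)*x/3), x)


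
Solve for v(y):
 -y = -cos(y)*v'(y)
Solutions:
 v(y) = C1 + Integral(y/cos(y), y)


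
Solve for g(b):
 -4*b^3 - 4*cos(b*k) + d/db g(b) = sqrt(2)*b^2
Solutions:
 g(b) = C1 + b^4 + sqrt(2)*b^3/3 + 4*sin(b*k)/k


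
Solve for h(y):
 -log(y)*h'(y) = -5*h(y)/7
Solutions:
 h(y) = C1*exp(5*li(y)/7)


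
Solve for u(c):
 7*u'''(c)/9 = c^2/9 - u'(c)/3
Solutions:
 u(c) = C1 + C2*sin(sqrt(21)*c/7) + C3*cos(sqrt(21)*c/7) + c^3/9 - 14*c/9


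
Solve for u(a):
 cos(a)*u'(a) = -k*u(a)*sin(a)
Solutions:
 u(a) = C1*exp(k*log(cos(a)))


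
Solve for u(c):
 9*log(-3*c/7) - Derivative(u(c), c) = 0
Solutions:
 u(c) = C1 + 9*c*log(-c) + 9*c*(-log(7) - 1 + log(3))


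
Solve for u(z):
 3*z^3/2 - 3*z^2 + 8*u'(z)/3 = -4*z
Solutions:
 u(z) = C1 - 9*z^4/64 + 3*z^3/8 - 3*z^2/4


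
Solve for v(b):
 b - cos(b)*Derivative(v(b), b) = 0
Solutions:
 v(b) = C1 + Integral(b/cos(b), b)


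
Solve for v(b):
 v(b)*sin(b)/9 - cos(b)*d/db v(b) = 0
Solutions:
 v(b) = C1/cos(b)^(1/9)


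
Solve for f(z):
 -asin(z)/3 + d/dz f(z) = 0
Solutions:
 f(z) = C1 + z*asin(z)/3 + sqrt(1 - z^2)/3


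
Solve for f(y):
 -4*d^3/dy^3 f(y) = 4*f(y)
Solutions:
 f(y) = C3*exp(-y) + (C1*sin(sqrt(3)*y/2) + C2*cos(sqrt(3)*y/2))*exp(y/2)


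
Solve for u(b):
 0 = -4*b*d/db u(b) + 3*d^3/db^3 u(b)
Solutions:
 u(b) = C1 + Integral(C2*airyai(6^(2/3)*b/3) + C3*airybi(6^(2/3)*b/3), b)


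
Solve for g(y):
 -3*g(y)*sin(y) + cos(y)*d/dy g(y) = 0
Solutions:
 g(y) = C1/cos(y)^3


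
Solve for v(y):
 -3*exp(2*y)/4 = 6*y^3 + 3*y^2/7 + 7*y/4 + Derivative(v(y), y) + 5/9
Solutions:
 v(y) = C1 - 3*y^4/2 - y^3/7 - 7*y^2/8 - 5*y/9 - 3*exp(2*y)/8


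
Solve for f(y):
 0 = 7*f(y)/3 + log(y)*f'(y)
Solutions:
 f(y) = C1*exp(-7*li(y)/3)


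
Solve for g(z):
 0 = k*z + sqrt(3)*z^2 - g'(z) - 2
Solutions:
 g(z) = C1 + k*z^2/2 + sqrt(3)*z^3/3 - 2*z


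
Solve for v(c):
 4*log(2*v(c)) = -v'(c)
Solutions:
 Integral(1/(log(_y) + log(2)), (_y, v(c)))/4 = C1 - c


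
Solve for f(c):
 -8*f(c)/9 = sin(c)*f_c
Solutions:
 f(c) = C1*(cos(c) + 1)^(4/9)/(cos(c) - 1)^(4/9)


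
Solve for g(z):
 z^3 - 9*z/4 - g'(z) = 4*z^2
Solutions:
 g(z) = C1 + z^4/4 - 4*z^3/3 - 9*z^2/8


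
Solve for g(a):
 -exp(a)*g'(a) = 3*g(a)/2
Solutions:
 g(a) = C1*exp(3*exp(-a)/2)


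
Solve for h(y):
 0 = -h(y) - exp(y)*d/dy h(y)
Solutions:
 h(y) = C1*exp(exp(-y))


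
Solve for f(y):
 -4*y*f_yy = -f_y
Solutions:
 f(y) = C1 + C2*y^(5/4)


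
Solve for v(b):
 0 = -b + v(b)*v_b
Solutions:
 v(b) = -sqrt(C1 + b^2)
 v(b) = sqrt(C1 + b^2)


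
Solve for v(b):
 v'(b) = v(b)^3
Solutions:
 v(b) = -sqrt(2)*sqrt(-1/(C1 + b))/2
 v(b) = sqrt(2)*sqrt(-1/(C1 + b))/2


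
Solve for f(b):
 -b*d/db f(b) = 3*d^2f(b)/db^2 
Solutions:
 f(b) = C1 + C2*erf(sqrt(6)*b/6)


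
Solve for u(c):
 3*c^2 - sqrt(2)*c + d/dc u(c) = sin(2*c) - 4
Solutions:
 u(c) = C1 - c^3 + sqrt(2)*c^2/2 - 4*c - cos(2*c)/2


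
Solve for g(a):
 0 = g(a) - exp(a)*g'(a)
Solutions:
 g(a) = C1*exp(-exp(-a))


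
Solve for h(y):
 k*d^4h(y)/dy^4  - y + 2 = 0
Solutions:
 h(y) = C1 + C2*y + C3*y^2 + C4*y^3 + y^5/(120*k) - y^4/(12*k)


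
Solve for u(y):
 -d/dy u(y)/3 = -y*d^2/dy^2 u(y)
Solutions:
 u(y) = C1 + C2*y^(4/3)


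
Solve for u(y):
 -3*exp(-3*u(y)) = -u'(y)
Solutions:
 u(y) = log(C1 + 9*y)/3
 u(y) = log((-3^(1/3) - 3^(5/6)*I)*(C1 + 3*y)^(1/3)/2)
 u(y) = log((-3^(1/3) + 3^(5/6)*I)*(C1 + 3*y)^(1/3)/2)


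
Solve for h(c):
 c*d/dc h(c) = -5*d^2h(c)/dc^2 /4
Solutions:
 h(c) = C1 + C2*erf(sqrt(10)*c/5)


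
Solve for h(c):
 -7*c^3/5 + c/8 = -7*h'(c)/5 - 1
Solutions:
 h(c) = C1 + c^4/4 - 5*c^2/112 - 5*c/7


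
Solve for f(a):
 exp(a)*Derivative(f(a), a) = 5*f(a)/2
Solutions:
 f(a) = C1*exp(-5*exp(-a)/2)


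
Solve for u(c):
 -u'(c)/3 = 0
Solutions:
 u(c) = C1


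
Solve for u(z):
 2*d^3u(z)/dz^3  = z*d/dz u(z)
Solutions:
 u(z) = C1 + Integral(C2*airyai(2^(2/3)*z/2) + C3*airybi(2^(2/3)*z/2), z)


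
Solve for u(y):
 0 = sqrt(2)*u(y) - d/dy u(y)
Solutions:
 u(y) = C1*exp(sqrt(2)*y)


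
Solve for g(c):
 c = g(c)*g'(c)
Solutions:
 g(c) = -sqrt(C1 + c^2)
 g(c) = sqrt(C1 + c^2)


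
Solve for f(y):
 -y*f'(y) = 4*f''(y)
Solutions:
 f(y) = C1 + C2*erf(sqrt(2)*y/4)


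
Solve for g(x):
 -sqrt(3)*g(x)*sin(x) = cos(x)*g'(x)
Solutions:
 g(x) = C1*cos(x)^(sqrt(3))


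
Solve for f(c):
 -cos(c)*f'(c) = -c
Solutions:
 f(c) = C1 + Integral(c/cos(c), c)


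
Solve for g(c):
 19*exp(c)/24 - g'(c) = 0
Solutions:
 g(c) = C1 + 19*exp(c)/24


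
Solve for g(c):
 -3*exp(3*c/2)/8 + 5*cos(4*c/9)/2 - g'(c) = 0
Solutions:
 g(c) = C1 - exp(3*c/2)/4 + 45*sin(4*c/9)/8


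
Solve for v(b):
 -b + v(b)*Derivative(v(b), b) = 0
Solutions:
 v(b) = -sqrt(C1 + b^2)
 v(b) = sqrt(C1 + b^2)


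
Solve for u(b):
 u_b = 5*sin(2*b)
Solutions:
 u(b) = C1 - 5*cos(2*b)/2


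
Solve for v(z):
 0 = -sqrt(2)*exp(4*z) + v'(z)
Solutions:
 v(z) = C1 + sqrt(2)*exp(4*z)/4


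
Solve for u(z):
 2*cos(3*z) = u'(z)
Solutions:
 u(z) = C1 + 2*sin(3*z)/3


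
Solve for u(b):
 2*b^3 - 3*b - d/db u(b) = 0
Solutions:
 u(b) = C1 + b^4/2 - 3*b^2/2


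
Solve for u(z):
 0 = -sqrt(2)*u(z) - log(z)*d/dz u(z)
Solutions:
 u(z) = C1*exp(-sqrt(2)*li(z))


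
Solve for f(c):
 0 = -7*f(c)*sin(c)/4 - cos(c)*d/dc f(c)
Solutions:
 f(c) = C1*cos(c)^(7/4)


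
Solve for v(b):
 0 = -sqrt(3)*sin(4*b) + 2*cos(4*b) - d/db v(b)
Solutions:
 v(b) = C1 + sin(4*b)/2 + sqrt(3)*cos(4*b)/4


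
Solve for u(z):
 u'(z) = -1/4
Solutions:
 u(z) = C1 - z/4


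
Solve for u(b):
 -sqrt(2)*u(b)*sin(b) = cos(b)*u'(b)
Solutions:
 u(b) = C1*cos(b)^(sqrt(2))


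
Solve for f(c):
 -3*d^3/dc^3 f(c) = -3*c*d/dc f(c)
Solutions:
 f(c) = C1 + Integral(C2*airyai(c) + C3*airybi(c), c)


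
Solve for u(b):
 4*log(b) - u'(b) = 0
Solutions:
 u(b) = C1 + 4*b*log(b) - 4*b


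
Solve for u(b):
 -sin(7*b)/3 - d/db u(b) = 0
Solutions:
 u(b) = C1 + cos(7*b)/21


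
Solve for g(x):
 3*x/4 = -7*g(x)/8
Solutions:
 g(x) = -6*x/7


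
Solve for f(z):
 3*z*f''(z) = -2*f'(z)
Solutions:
 f(z) = C1 + C2*z^(1/3)


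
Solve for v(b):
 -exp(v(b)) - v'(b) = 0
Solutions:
 v(b) = log(1/(C1 + b))


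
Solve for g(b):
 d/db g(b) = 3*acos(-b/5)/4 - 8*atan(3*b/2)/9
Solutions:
 g(b) = C1 + 3*b*acos(-b/5)/4 - 8*b*atan(3*b/2)/9 + 3*sqrt(25 - b^2)/4 + 8*log(9*b^2 + 4)/27


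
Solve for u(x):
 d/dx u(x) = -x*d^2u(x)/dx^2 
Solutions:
 u(x) = C1 + C2*log(x)


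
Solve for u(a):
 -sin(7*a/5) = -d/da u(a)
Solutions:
 u(a) = C1 - 5*cos(7*a/5)/7


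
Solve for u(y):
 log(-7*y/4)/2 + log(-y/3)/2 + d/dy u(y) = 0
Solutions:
 u(y) = C1 - y*log(-y) + y*(-log(7) + log(2) + 1 + log(21)/2)


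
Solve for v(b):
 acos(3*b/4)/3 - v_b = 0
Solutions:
 v(b) = C1 + b*acos(3*b/4)/3 - sqrt(16 - 9*b^2)/9


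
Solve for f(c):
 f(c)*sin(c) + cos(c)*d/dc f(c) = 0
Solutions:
 f(c) = C1*cos(c)


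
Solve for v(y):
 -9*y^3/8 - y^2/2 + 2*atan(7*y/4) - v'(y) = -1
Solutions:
 v(y) = C1 - 9*y^4/32 - y^3/6 + 2*y*atan(7*y/4) + y - 4*log(49*y^2 + 16)/7


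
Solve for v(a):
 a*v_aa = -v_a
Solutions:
 v(a) = C1 + C2*log(a)


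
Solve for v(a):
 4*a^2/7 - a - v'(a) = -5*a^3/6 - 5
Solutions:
 v(a) = C1 + 5*a^4/24 + 4*a^3/21 - a^2/2 + 5*a


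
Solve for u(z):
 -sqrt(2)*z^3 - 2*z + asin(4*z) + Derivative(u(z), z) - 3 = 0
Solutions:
 u(z) = C1 + sqrt(2)*z^4/4 + z^2 - z*asin(4*z) + 3*z - sqrt(1 - 16*z^2)/4


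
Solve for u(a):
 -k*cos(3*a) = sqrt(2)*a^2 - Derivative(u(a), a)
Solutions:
 u(a) = C1 + sqrt(2)*a^3/3 + k*sin(3*a)/3


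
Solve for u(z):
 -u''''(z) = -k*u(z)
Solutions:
 u(z) = C1*exp(-k^(1/4)*z) + C2*exp(k^(1/4)*z) + C3*exp(-I*k^(1/4)*z) + C4*exp(I*k^(1/4)*z)


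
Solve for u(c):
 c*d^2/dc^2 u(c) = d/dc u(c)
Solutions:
 u(c) = C1 + C2*c^2


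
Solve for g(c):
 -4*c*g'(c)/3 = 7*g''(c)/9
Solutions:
 g(c) = C1 + C2*erf(sqrt(42)*c/7)


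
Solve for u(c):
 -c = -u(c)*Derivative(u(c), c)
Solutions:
 u(c) = -sqrt(C1 + c^2)
 u(c) = sqrt(C1 + c^2)


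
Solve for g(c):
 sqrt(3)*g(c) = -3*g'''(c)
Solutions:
 g(c) = C3*exp(-3^(5/6)*c/3) + (C1*sin(3^(1/3)*c/2) + C2*cos(3^(1/3)*c/2))*exp(3^(5/6)*c/6)


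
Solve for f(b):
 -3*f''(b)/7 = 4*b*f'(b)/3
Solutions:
 f(b) = C1 + C2*erf(sqrt(14)*b/3)


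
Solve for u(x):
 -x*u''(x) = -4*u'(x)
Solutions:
 u(x) = C1 + C2*x^5


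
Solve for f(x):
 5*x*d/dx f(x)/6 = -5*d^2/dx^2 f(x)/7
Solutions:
 f(x) = C1 + C2*erf(sqrt(21)*x/6)


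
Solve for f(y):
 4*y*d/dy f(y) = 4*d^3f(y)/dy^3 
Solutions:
 f(y) = C1 + Integral(C2*airyai(y) + C3*airybi(y), y)


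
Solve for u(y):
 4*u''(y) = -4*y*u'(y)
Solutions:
 u(y) = C1 + C2*erf(sqrt(2)*y/2)


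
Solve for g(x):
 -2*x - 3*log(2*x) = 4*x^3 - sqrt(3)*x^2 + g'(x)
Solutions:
 g(x) = C1 - x^4 + sqrt(3)*x^3/3 - x^2 - 3*x*log(x) - x*log(8) + 3*x


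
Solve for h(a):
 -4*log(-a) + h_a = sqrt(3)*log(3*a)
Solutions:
 h(a) = C1 + a*(sqrt(3) + 4)*log(a) + a*(-4 - sqrt(3) + sqrt(3)*log(3) + 4*I*pi)


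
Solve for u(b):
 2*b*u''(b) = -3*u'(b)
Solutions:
 u(b) = C1 + C2/sqrt(b)


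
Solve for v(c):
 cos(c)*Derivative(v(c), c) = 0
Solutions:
 v(c) = C1


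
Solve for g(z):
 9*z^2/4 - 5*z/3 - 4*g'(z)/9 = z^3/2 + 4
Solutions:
 g(z) = C1 - 9*z^4/32 + 27*z^3/16 - 15*z^2/8 - 9*z


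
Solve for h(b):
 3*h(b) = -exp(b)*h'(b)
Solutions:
 h(b) = C1*exp(3*exp(-b))


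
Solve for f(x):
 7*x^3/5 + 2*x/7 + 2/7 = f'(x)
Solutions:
 f(x) = C1 + 7*x^4/20 + x^2/7 + 2*x/7


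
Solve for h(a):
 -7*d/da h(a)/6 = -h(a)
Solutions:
 h(a) = C1*exp(6*a/7)


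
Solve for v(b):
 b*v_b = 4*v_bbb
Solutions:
 v(b) = C1 + Integral(C2*airyai(2^(1/3)*b/2) + C3*airybi(2^(1/3)*b/2), b)


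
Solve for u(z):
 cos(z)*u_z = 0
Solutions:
 u(z) = C1


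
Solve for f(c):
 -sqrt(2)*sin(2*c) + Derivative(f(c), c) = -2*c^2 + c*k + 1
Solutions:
 f(c) = C1 - 2*c^3/3 + c^2*k/2 + c - sqrt(2)*cos(2*c)/2


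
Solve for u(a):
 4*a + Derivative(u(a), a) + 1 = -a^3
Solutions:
 u(a) = C1 - a^4/4 - 2*a^2 - a


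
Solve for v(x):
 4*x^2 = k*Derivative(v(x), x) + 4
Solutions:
 v(x) = C1 + 4*x^3/(3*k) - 4*x/k


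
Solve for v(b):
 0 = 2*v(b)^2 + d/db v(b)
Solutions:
 v(b) = 1/(C1 + 2*b)


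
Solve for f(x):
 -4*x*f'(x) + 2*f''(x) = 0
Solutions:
 f(x) = C1 + C2*erfi(x)


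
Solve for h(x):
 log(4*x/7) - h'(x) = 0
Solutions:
 h(x) = C1 + x*log(x) - x + x*log(4/7)


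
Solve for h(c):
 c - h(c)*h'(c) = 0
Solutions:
 h(c) = -sqrt(C1 + c^2)
 h(c) = sqrt(C1 + c^2)


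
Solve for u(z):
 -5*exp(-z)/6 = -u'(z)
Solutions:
 u(z) = C1 - 5*exp(-z)/6


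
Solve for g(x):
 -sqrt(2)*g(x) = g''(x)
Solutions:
 g(x) = C1*sin(2^(1/4)*x) + C2*cos(2^(1/4)*x)


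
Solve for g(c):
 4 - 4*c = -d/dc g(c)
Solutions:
 g(c) = C1 + 2*c^2 - 4*c


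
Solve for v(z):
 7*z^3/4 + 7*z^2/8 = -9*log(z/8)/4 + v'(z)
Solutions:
 v(z) = C1 + 7*z^4/16 + 7*z^3/24 + 9*z*log(z)/4 - 27*z*log(2)/4 - 9*z/4


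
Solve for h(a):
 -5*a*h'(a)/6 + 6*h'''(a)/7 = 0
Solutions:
 h(a) = C1 + Integral(C2*airyai(210^(1/3)*a/6) + C3*airybi(210^(1/3)*a/6), a)


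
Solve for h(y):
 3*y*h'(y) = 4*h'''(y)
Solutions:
 h(y) = C1 + Integral(C2*airyai(6^(1/3)*y/2) + C3*airybi(6^(1/3)*y/2), y)


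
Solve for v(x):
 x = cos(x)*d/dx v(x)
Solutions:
 v(x) = C1 + Integral(x/cos(x), x)


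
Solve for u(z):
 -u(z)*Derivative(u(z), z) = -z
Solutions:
 u(z) = -sqrt(C1 + z^2)
 u(z) = sqrt(C1 + z^2)


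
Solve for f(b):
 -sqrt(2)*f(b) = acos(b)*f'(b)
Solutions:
 f(b) = C1*exp(-sqrt(2)*Integral(1/acos(b), b))


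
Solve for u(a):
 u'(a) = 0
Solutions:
 u(a) = C1


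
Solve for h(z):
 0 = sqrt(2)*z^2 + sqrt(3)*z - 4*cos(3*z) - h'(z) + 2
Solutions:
 h(z) = C1 + sqrt(2)*z^3/3 + sqrt(3)*z^2/2 + 2*z - 4*sin(3*z)/3


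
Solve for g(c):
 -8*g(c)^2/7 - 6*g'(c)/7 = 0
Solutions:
 g(c) = 3/(C1 + 4*c)


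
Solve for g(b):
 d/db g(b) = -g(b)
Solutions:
 g(b) = C1*exp(-b)


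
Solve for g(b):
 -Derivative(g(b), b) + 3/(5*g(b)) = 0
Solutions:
 g(b) = -sqrt(C1 + 30*b)/5
 g(b) = sqrt(C1 + 30*b)/5


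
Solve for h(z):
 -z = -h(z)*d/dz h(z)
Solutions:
 h(z) = -sqrt(C1 + z^2)
 h(z) = sqrt(C1 + z^2)


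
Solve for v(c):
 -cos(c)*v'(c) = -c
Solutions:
 v(c) = C1 + Integral(c/cos(c), c)


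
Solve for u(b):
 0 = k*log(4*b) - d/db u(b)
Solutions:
 u(b) = C1 + b*k*log(b) - b*k + b*k*log(4)


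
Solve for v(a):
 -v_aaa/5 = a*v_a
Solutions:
 v(a) = C1 + Integral(C2*airyai(-5^(1/3)*a) + C3*airybi(-5^(1/3)*a), a)


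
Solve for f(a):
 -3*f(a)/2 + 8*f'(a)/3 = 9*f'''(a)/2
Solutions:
 f(a) = C1*exp(2^(1/3)*a*(32/(sqrt(42665) + 243)^(1/3) + 2^(1/3)*(sqrt(42665) + 243)^(1/3))/36)*sin(2^(1/3)*sqrt(3)*a*(-2^(1/3)*(sqrt(42665) + 243)^(1/3) + 32/(sqrt(42665) + 243)^(1/3))/36) + C2*exp(2^(1/3)*a*(32/(sqrt(42665) + 243)^(1/3) + 2^(1/3)*(sqrt(42665) + 243)^(1/3))/36)*cos(2^(1/3)*sqrt(3)*a*(-2^(1/3)*(sqrt(42665) + 243)^(1/3) + 32/(sqrt(42665) + 243)^(1/3))/36) + C3*exp(-2^(1/3)*a*(32/(sqrt(42665) + 243)^(1/3) + 2^(1/3)*(sqrt(42665) + 243)^(1/3))/18)


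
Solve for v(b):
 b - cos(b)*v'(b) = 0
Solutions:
 v(b) = C1 + Integral(b/cos(b), b)


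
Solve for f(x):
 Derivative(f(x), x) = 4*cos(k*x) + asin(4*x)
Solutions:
 f(x) = C1 + x*asin(4*x) + sqrt(1 - 16*x^2)/4 + 4*Piecewise((sin(k*x)/k, Ne(k, 0)), (x, True))


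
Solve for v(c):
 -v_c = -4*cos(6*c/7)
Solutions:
 v(c) = C1 + 14*sin(6*c/7)/3


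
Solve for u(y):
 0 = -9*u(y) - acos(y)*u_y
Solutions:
 u(y) = C1*exp(-9*Integral(1/acos(y), y))


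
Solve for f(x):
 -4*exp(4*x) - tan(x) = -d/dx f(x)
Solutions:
 f(x) = C1 + exp(4*x) - log(cos(x))


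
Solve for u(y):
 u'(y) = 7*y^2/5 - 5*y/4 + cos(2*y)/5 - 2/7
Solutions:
 u(y) = C1 + 7*y^3/15 - 5*y^2/8 - 2*y/7 + sin(2*y)/10


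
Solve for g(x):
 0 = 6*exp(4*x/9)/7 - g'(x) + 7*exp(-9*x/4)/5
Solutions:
 g(x) = C1 + 27*exp(4*x/9)/14 - 28*exp(-9*x/4)/45


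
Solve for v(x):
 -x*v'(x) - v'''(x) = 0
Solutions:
 v(x) = C1 + Integral(C2*airyai(-x) + C3*airybi(-x), x)


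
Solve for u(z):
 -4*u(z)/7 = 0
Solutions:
 u(z) = 0


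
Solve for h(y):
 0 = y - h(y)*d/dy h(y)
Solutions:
 h(y) = -sqrt(C1 + y^2)
 h(y) = sqrt(C1 + y^2)


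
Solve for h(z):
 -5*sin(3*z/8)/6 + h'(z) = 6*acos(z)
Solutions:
 h(z) = C1 + 6*z*acos(z) - 6*sqrt(1 - z^2) - 20*cos(3*z/8)/9


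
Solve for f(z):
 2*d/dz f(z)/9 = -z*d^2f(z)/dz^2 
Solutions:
 f(z) = C1 + C2*z^(7/9)


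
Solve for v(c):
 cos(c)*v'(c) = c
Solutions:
 v(c) = C1 + Integral(c/cos(c), c)


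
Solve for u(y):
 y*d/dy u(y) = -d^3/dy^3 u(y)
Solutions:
 u(y) = C1 + Integral(C2*airyai(-y) + C3*airybi(-y), y)


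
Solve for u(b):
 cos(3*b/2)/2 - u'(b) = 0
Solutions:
 u(b) = C1 + sin(3*b/2)/3


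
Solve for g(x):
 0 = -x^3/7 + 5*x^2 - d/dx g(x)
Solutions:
 g(x) = C1 - x^4/28 + 5*x^3/3


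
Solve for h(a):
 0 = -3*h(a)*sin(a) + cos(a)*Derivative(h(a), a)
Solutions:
 h(a) = C1/cos(a)^3


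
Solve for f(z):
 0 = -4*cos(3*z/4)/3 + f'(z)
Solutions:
 f(z) = C1 + 16*sin(3*z/4)/9


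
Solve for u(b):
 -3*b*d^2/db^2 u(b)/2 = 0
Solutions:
 u(b) = C1 + C2*b


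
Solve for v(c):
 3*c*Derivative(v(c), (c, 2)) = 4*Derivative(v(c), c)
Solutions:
 v(c) = C1 + C2*c^(7/3)


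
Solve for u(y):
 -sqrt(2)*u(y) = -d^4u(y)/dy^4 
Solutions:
 u(y) = C1*exp(-2^(1/8)*y) + C2*exp(2^(1/8)*y) + C3*sin(2^(1/8)*y) + C4*cos(2^(1/8)*y)


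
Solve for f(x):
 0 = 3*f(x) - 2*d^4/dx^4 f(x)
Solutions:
 f(x) = C1*exp(-2^(3/4)*3^(1/4)*x/2) + C2*exp(2^(3/4)*3^(1/4)*x/2) + C3*sin(2^(3/4)*3^(1/4)*x/2) + C4*cos(2^(3/4)*3^(1/4)*x/2)


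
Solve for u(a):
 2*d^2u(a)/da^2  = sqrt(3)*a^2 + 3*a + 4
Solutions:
 u(a) = C1 + C2*a + sqrt(3)*a^4/24 + a^3/4 + a^2


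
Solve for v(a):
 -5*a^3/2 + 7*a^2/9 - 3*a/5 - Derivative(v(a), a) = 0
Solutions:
 v(a) = C1 - 5*a^4/8 + 7*a^3/27 - 3*a^2/10


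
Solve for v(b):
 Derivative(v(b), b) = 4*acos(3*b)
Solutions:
 v(b) = C1 + 4*b*acos(3*b) - 4*sqrt(1 - 9*b^2)/3


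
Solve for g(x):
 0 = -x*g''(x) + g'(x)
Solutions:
 g(x) = C1 + C2*x^2


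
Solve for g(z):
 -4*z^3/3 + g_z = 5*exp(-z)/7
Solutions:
 g(z) = C1 + z^4/3 - 5*exp(-z)/7


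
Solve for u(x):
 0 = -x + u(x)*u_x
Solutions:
 u(x) = -sqrt(C1 + x^2)
 u(x) = sqrt(C1 + x^2)


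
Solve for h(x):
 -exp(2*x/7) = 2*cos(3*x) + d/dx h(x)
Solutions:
 h(x) = C1 - 7*exp(2*x/7)/2 - 2*sin(3*x)/3


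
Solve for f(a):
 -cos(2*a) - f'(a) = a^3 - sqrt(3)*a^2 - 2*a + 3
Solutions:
 f(a) = C1 - a^4/4 + sqrt(3)*a^3/3 + a^2 - 3*a - sin(2*a)/2


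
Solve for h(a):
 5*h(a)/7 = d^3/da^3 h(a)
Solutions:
 h(a) = C3*exp(5^(1/3)*7^(2/3)*a/7) + (C1*sin(sqrt(3)*5^(1/3)*7^(2/3)*a/14) + C2*cos(sqrt(3)*5^(1/3)*7^(2/3)*a/14))*exp(-5^(1/3)*7^(2/3)*a/14)


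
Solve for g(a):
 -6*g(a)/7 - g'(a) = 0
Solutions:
 g(a) = C1*exp(-6*a/7)


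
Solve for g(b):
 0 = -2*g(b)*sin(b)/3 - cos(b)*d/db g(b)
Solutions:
 g(b) = C1*cos(b)^(2/3)


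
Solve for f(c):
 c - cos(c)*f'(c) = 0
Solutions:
 f(c) = C1 + Integral(c/cos(c), c)


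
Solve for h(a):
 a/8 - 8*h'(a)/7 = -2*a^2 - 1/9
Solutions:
 h(a) = C1 + 7*a^3/12 + 7*a^2/128 + 7*a/72


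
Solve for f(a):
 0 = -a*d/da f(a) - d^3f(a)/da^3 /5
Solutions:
 f(a) = C1 + Integral(C2*airyai(-5^(1/3)*a) + C3*airybi(-5^(1/3)*a), a)


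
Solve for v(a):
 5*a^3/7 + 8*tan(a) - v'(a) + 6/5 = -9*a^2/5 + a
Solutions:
 v(a) = C1 + 5*a^4/28 + 3*a^3/5 - a^2/2 + 6*a/5 - 8*log(cos(a))


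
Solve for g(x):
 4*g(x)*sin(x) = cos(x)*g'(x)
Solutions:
 g(x) = C1/cos(x)^4


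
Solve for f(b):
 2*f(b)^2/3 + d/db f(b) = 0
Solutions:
 f(b) = 3/(C1 + 2*b)


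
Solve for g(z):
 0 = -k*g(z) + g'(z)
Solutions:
 g(z) = C1*exp(k*z)


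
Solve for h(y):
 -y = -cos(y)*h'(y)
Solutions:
 h(y) = C1 + Integral(y/cos(y), y)


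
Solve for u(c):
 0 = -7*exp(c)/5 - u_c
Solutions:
 u(c) = C1 - 7*exp(c)/5


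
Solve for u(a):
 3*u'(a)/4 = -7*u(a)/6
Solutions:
 u(a) = C1*exp(-14*a/9)


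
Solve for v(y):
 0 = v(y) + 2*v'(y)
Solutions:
 v(y) = C1*exp(-y/2)


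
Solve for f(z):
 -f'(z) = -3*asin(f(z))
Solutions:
 Integral(1/asin(_y), (_y, f(z))) = C1 + 3*z


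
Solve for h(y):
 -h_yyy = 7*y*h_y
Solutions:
 h(y) = C1 + Integral(C2*airyai(-7^(1/3)*y) + C3*airybi(-7^(1/3)*y), y)


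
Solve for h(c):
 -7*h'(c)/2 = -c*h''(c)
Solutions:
 h(c) = C1 + C2*c^(9/2)


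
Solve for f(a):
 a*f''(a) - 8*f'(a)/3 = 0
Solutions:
 f(a) = C1 + C2*a^(11/3)


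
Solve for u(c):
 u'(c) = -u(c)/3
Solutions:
 u(c) = C1*exp(-c/3)


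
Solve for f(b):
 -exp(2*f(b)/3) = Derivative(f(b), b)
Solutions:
 f(b) = 3*log(-sqrt(-1/(C1 - b))) - 3*log(2) + 3*log(6)/2
 f(b) = 3*log(-1/(C1 - b))/2 - 3*log(2) + 3*log(6)/2


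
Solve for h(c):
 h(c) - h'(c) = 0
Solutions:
 h(c) = C1*exp(c)


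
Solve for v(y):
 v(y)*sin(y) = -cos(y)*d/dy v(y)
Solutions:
 v(y) = C1*cos(y)


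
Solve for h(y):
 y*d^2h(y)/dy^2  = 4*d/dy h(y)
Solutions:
 h(y) = C1 + C2*y^5


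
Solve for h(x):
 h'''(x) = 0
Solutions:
 h(x) = C1 + C2*x + C3*x^2


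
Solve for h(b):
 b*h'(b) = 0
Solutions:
 h(b) = C1


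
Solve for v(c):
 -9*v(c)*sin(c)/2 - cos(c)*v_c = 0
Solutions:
 v(c) = C1*cos(c)^(9/2)


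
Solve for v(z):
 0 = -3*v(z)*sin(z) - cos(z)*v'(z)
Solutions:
 v(z) = C1*cos(z)^3


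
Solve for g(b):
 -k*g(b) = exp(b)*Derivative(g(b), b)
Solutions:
 g(b) = C1*exp(k*exp(-b))


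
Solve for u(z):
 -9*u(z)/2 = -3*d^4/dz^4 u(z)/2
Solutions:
 u(z) = C1*exp(-3^(1/4)*z) + C2*exp(3^(1/4)*z) + C3*sin(3^(1/4)*z) + C4*cos(3^(1/4)*z)


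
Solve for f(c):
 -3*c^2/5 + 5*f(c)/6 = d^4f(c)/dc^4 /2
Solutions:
 f(c) = C1*exp(-3^(3/4)*5^(1/4)*c/3) + C2*exp(3^(3/4)*5^(1/4)*c/3) + C3*sin(3^(3/4)*5^(1/4)*c/3) + C4*cos(3^(3/4)*5^(1/4)*c/3) + 18*c^2/25


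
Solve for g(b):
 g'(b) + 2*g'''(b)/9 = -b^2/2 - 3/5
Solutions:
 g(b) = C1 + C2*sin(3*sqrt(2)*b/2) + C3*cos(3*sqrt(2)*b/2) - b^3/6 - 17*b/45


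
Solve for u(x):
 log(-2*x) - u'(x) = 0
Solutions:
 u(x) = C1 + x*log(-x) + x*(-1 + log(2))


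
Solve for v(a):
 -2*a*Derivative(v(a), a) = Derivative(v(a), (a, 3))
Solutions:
 v(a) = C1 + Integral(C2*airyai(-2^(1/3)*a) + C3*airybi(-2^(1/3)*a), a)


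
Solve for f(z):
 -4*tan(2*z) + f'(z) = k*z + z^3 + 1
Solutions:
 f(z) = C1 + k*z^2/2 + z^4/4 + z - 2*log(cos(2*z))


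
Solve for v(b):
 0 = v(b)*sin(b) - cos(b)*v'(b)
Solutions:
 v(b) = C1/cos(b)


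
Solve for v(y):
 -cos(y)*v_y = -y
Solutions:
 v(y) = C1 + Integral(y/cos(y), y)


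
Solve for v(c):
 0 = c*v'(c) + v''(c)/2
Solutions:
 v(c) = C1 + C2*erf(c)


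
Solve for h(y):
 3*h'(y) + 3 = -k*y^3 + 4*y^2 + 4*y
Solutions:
 h(y) = C1 - k*y^4/12 + 4*y^3/9 + 2*y^2/3 - y


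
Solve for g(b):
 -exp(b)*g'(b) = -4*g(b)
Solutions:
 g(b) = C1*exp(-4*exp(-b))


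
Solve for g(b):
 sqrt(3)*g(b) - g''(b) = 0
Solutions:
 g(b) = C1*exp(-3^(1/4)*b) + C2*exp(3^(1/4)*b)


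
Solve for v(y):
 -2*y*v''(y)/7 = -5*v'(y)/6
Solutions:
 v(y) = C1 + C2*y^(47/12)


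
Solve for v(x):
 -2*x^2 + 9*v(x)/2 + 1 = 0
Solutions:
 v(x) = 4*x^2/9 - 2/9


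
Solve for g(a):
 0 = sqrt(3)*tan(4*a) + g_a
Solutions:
 g(a) = C1 + sqrt(3)*log(cos(4*a))/4


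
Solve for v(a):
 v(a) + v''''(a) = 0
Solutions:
 v(a) = (C1*sin(sqrt(2)*a/2) + C2*cos(sqrt(2)*a/2))*exp(-sqrt(2)*a/2) + (C3*sin(sqrt(2)*a/2) + C4*cos(sqrt(2)*a/2))*exp(sqrt(2)*a/2)


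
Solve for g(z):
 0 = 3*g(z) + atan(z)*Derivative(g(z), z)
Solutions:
 g(z) = C1*exp(-3*Integral(1/atan(z), z))


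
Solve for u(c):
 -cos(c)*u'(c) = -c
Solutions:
 u(c) = C1 + Integral(c/cos(c), c)


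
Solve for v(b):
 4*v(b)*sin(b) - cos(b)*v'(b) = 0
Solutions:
 v(b) = C1/cos(b)^4


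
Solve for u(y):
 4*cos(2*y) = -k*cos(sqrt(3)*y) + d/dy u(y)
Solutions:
 u(y) = C1 + sqrt(3)*k*sin(sqrt(3)*y)/3 + 2*sin(2*y)


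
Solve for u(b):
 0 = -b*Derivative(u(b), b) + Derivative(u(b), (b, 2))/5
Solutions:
 u(b) = C1 + C2*erfi(sqrt(10)*b/2)


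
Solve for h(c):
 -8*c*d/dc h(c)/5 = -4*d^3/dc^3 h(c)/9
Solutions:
 h(c) = C1 + Integral(C2*airyai(18^(1/3)*5^(2/3)*c/5) + C3*airybi(18^(1/3)*5^(2/3)*c/5), c)


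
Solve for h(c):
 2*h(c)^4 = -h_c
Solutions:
 h(c) = (-3^(2/3) - 3*3^(1/6)*I)*(1/(C1 + 2*c))^(1/3)/6
 h(c) = (-3^(2/3) + 3*3^(1/6)*I)*(1/(C1 + 2*c))^(1/3)/6
 h(c) = (1/(C1 + 6*c))^(1/3)


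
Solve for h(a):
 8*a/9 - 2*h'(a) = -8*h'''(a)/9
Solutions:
 h(a) = C1 + C2*exp(-3*a/2) + C3*exp(3*a/2) + 2*a^2/9


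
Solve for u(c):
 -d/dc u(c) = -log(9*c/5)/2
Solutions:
 u(c) = C1 + c*log(c)/2 - c*log(5)/2 - c/2 + c*log(3)


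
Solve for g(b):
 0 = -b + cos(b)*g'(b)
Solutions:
 g(b) = C1 + Integral(b/cos(b), b)


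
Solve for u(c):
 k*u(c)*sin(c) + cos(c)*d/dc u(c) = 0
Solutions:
 u(c) = C1*exp(k*log(cos(c)))


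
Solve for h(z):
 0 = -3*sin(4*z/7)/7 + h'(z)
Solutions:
 h(z) = C1 - 3*cos(4*z/7)/4


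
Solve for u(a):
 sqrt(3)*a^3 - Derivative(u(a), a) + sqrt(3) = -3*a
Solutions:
 u(a) = C1 + sqrt(3)*a^4/4 + 3*a^2/2 + sqrt(3)*a


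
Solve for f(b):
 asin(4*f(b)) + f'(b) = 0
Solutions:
 Integral(1/asin(4*_y), (_y, f(b))) = C1 - b


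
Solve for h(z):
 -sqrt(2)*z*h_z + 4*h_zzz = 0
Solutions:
 h(z) = C1 + Integral(C2*airyai(sqrt(2)*z/2) + C3*airybi(sqrt(2)*z/2), z)


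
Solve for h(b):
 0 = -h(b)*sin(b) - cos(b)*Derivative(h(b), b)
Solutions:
 h(b) = C1*cos(b)


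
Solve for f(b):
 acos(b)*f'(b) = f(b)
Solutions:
 f(b) = C1*exp(Integral(1/acos(b), b))


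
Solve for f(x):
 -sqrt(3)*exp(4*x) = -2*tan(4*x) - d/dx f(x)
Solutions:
 f(x) = C1 + sqrt(3)*exp(4*x)/4 + log(cos(4*x))/2


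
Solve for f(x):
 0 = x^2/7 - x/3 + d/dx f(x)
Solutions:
 f(x) = C1 - x^3/21 + x^2/6


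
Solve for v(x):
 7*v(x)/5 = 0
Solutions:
 v(x) = 0


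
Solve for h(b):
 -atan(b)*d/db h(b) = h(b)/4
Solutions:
 h(b) = C1*exp(-Integral(1/atan(b), b)/4)


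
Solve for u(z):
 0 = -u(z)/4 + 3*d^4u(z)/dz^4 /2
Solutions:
 u(z) = C1*exp(-6^(3/4)*z/6) + C2*exp(6^(3/4)*z/6) + C3*sin(6^(3/4)*z/6) + C4*cos(6^(3/4)*z/6)


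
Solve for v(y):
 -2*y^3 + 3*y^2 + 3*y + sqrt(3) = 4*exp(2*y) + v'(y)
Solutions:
 v(y) = C1 - y^4/2 + y^3 + 3*y^2/2 + sqrt(3)*y - 2*exp(2*y)


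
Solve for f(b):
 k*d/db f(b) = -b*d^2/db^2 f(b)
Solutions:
 f(b) = C1 + b^(1 - re(k))*(C2*sin(log(b)*Abs(im(k))) + C3*cos(log(b)*im(k)))


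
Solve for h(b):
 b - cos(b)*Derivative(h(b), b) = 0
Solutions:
 h(b) = C1 + Integral(b/cos(b), b)


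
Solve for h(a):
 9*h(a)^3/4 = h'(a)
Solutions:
 h(a) = -sqrt(2)*sqrt(-1/(C1 + 9*a))
 h(a) = sqrt(2)*sqrt(-1/(C1 + 9*a))


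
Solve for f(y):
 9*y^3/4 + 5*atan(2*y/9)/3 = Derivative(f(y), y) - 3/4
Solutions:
 f(y) = C1 + 9*y^4/16 + 5*y*atan(2*y/9)/3 + 3*y/4 - 15*log(4*y^2 + 81)/4


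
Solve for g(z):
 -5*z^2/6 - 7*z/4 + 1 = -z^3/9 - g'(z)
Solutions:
 g(z) = C1 - z^4/36 + 5*z^3/18 + 7*z^2/8 - z


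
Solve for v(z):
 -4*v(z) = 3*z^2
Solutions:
 v(z) = -3*z^2/4


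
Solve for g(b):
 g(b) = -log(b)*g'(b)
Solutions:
 g(b) = C1*exp(-li(b))


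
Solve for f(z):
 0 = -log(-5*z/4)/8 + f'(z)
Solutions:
 f(z) = C1 + z*log(-z)/8 + z*(-2*log(2) - 1 + log(5))/8


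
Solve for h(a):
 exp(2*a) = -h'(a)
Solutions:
 h(a) = C1 - exp(2*a)/2


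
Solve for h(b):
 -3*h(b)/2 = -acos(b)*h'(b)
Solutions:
 h(b) = C1*exp(3*Integral(1/acos(b), b)/2)


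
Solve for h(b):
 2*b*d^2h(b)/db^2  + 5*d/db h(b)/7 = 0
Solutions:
 h(b) = C1 + C2*b^(9/14)


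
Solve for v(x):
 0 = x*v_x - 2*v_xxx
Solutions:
 v(x) = C1 + Integral(C2*airyai(2^(2/3)*x/2) + C3*airybi(2^(2/3)*x/2), x)


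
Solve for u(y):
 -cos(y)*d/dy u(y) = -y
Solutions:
 u(y) = C1 + Integral(y/cos(y), y)


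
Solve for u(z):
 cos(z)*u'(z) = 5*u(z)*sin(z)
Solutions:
 u(z) = C1/cos(z)^5


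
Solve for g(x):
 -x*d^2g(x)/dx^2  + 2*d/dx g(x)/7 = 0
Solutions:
 g(x) = C1 + C2*x^(9/7)


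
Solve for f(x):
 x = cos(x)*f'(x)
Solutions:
 f(x) = C1 + Integral(x/cos(x), x)


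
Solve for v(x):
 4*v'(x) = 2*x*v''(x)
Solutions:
 v(x) = C1 + C2*x^3


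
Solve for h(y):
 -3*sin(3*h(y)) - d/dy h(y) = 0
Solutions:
 h(y) = -acos((-C1 - exp(18*y))/(C1 - exp(18*y)))/3 + 2*pi/3
 h(y) = acos((-C1 - exp(18*y))/(C1 - exp(18*y)))/3


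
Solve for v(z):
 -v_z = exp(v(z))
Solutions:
 v(z) = log(1/(C1 + z))


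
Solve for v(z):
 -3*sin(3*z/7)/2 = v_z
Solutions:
 v(z) = C1 + 7*cos(3*z/7)/2


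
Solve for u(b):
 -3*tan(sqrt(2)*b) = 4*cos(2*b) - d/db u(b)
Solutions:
 u(b) = C1 - 3*sqrt(2)*log(cos(sqrt(2)*b))/2 + 2*sin(2*b)


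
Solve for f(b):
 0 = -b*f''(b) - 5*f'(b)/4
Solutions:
 f(b) = C1 + C2/b^(1/4)


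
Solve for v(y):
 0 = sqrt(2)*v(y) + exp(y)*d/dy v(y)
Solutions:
 v(y) = C1*exp(sqrt(2)*exp(-y))


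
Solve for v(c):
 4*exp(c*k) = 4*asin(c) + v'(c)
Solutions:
 v(c) = C1 - 4*c*asin(c) - 4*sqrt(1 - c^2) + 4*Piecewise((exp(c*k)/k, Ne(k, 0)), (c, True))


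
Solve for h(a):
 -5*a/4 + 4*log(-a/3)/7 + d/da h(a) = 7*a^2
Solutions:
 h(a) = C1 + 7*a^3/3 + 5*a^2/8 - 4*a*log(-a)/7 + 4*a*(1 + log(3))/7


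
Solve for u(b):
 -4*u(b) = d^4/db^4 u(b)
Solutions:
 u(b) = (C1*sin(b) + C2*cos(b))*exp(-b) + (C3*sin(b) + C4*cos(b))*exp(b)


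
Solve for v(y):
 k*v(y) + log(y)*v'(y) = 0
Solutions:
 v(y) = C1*exp(-k*li(y))


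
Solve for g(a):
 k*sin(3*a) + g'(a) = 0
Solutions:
 g(a) = C1 + k*cos(3*a)/3


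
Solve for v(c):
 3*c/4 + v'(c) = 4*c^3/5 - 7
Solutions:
 v(c) = C1 + c^4/5 - 3*c^2/8 - 7*c


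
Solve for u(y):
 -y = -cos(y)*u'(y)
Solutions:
 u(y) = C1 + Integral(y/cos(y), y)


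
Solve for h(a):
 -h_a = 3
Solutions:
 h(a) = C1 - 3*a


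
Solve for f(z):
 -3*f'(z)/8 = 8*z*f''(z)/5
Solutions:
 f(z) = C1 + C2*z^(49/64)


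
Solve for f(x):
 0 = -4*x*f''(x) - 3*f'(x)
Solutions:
 f(x) = C1 + C2*x^(1/4)


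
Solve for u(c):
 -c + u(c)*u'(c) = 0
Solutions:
 u(c) = -sqrt(C1 + c^2)
 u(c) = sqrt(C1 + c^2)


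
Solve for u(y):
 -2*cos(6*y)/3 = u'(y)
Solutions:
 u(y) = C1 - sin(6*y)/9


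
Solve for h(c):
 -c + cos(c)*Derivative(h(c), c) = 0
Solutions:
 h(c) = C1 + Integral(c/cos(c), c)


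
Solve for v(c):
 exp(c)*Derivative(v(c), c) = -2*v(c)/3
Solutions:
 v(c) = C1*exp(2*exp(-c)/3)


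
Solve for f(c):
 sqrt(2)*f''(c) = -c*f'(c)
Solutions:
 f(c) = C1 + C2*erf(2^(1/4)*c/2)


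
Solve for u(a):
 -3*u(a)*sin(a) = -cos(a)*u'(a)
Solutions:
 u(a) = C1/cos(a)^3


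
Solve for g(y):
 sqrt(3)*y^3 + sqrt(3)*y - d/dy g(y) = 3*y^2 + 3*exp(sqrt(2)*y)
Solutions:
 g(y) = C1 + sqrt(3)*y^4/4 - y^3 + sqrt(3)*y^2/2 - 3*sqrt(2)*exp(sqrt(2)*y)/2


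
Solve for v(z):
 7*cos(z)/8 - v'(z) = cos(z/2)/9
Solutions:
 v(z) = C1 - 2*sin(z/2)/9 + 7*sin(z)/8


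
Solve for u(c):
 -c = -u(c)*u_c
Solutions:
 u(c) = -sqrt(C1 + c^2)
 u(c) = sqrt(C1 + c^2)


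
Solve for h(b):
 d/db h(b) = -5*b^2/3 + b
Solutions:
 h(b) = C1 - 5*b^3/9 + b^2/2


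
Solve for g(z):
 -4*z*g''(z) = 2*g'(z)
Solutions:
 g(z) = C1 + C2*sqrt(z)


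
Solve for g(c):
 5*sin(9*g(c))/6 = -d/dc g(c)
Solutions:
 g(c) = -acos((-C1 - exp(15*c))/(C1 - exp(15*c)))/9 + 2*pi/9
 g(c) = acos((-C1 - exp(15*c))/(C1 - exp(15*c)))/9


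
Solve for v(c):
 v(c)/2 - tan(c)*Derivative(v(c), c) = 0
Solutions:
 v(c) = C1*sqrt(sin(c))


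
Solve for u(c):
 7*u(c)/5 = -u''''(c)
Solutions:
 u(c) = (C1*sin(sqrt(2)*5^(3/4)*7^(1/4)*c/10) + C2*cos(sqrt(2)*5^(3/4)*7^(1/4)*c/10))*exp(-sqrt(2)*5^(3/4)*7^(1/4)*c/10) + (C3*sin(sqrt(2)*5^(3/4)*7^(1/4)*c/10) + C4*cos(sqrt(2)*5^(3/4)*7^(1/4)*c/10))*exp(sqrt(2)*5^(3/4)*7^(1/4)*c/10)


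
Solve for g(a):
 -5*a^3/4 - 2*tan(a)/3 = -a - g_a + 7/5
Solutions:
 g(a) = C1 + 5*a^4/16 - a^2/2 + 7*a/5 - 2*log(cos(a))/3


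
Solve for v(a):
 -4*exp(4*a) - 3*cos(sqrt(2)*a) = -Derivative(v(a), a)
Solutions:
 v(a) = C1 + exp(4*a) + 3*sqrt(2)*sin(sqrt(2)*a)/2


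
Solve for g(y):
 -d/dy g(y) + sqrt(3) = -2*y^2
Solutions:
 g(y) = C1 + 2*y^3/3 + sqrt(3)*y


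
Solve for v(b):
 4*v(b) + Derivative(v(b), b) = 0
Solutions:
 v(b) = C1*exp(-4*b)


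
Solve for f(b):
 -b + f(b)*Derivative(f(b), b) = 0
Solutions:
 f(b) = -sqrt(C1 + b^2)
 f(b) = sqrt(C1 + b^2)


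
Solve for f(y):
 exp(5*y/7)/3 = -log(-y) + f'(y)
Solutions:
 f(y) = C1 + y*log(-y) - y + 7*exp(5*y/7)/15


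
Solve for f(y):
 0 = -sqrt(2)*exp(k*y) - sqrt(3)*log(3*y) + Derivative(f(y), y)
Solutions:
 f(y) = C1 + sqrt(3)*y*log(y) + sqrt(3)*y*(-1 + log(3)) + Piecewise((sqrt(2)*exp(k*y)/k, Ne(k, 0)), (sqrt(2)*y, True))


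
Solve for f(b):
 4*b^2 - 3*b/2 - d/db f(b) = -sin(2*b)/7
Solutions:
 f(b) = C1 + 4*b^3/3 - 3*b^2/4 - cos(2*b)/14


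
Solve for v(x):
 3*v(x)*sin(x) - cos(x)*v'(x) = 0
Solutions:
 v(x) = C1/cos(x)^3


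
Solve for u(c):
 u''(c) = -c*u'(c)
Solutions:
 u(c) = C1 + C2*erf(sqrt(2)*c/2)


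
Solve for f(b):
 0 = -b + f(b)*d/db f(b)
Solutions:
 f(b) = -sqrt(C1 + b^2)
 f(b) = sqrt(C1 + b^2)


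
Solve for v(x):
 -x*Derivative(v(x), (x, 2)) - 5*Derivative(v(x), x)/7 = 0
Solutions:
 v(x) = C1 + C2*x^(2/7)


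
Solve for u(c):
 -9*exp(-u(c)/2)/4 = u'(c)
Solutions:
 u(c) = 2*log(C1 - 9*c/8)


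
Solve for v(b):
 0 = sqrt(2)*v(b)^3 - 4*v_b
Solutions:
 v(b) = -sqrt(2)*sqrt(-1/(C1 + sqrt(2)*b))
 v(b) = sqrt(2)*sqrt(-1/(C1 + sqrt(2)*b))


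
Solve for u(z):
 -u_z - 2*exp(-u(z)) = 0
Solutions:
 u(z) = log(C1 - 2*z)


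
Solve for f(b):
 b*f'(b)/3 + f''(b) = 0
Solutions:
 f(b) = C1 + C2*erf(sqrt(6)*b/6)


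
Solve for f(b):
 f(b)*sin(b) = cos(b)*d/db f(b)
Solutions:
 f(b) = C1/cos(b)


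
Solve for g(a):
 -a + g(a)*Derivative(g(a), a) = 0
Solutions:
 g(a) = -sqrt(C1 + a^2)
 g(a) = sqrt(C1 + a^2)


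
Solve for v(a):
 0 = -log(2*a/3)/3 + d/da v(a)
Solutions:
 v(a) = C1 + a*log(a)/3 - a*log(3)/3 - a/3 + a*log(2)/3


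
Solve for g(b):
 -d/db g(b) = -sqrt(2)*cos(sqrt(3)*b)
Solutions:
 g(b) = C1 + sqrt(6)*sin(sqrt(3)*b)/3


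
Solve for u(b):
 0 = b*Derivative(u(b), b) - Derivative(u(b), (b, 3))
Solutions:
 u(b) = C1 + Integral(C2*airyai(b) + C3*airybi(b), b)


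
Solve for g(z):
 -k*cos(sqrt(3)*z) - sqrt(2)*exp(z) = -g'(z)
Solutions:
 g(z) = C1 + sqrt(3)*k*sin(sqrt(3)*z)/3 + sqrt(2)*exp(z)


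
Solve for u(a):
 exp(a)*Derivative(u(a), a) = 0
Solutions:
 u(a) = C1


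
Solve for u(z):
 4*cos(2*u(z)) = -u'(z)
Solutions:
 u(z) = -asin((C1 + exp(16*z))/(C1 - exp(16*z)))/2 + pi/2
 u(z) = asin((C1 + exp(16*z))/(C1 - exp(16*z)))/2


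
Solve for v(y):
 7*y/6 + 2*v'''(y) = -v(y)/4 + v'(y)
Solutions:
 v(y) = C1*exp(y/2) + C2*exp(y*(-1 + sqrt(5))/4) + C3*exp(-y*(1 + sqrt(5))/4) - 14*y/3 - 56/3


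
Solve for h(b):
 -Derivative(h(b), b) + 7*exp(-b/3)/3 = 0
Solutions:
 h(b) = C1 - 7*exp(-b/3)


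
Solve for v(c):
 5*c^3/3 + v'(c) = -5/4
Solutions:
 v(c) = C1 - 5*c^4/12 - 5*c/4


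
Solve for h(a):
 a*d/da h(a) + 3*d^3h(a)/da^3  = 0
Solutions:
 h(a) = C1 + Integral(C2*airyai(-3^(2/3)*a/3) + C3*airybi(-3^(2/3)*a/3), a)


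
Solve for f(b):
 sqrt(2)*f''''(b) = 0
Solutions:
 f(b) = C1 + C2*b + C3*b^2 + C4*b^3


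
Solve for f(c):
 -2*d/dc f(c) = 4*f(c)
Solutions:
 f(c) = C1*exp(-2*c)


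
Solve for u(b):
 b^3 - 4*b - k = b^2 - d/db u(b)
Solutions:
 u(b) = C1 - b^4/4 + b^3/3 + 2*b^2 + b*k


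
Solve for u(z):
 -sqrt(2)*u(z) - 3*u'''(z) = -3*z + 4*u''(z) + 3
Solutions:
 u(z) = C1*exp(z*(-16 + 32*2^(1/3)/(128 + 243*sqrt(2) + sqrt(-16384 + (128 + 243*sqrt(2))^2))^(1/3) + 2^(2/3)*(128 + 243*sqrt(2) + sqrt(-16384 + (128 + 243*sqrt(2))^2))^(1/3))/36)*sin(2^(1/3)*sqrt(3)*z*(-2^(1/3)*(128 + 243*sqrt(2) + 27*sqrt(-16384/729 + (128/27 + 9*sqrt(2))^2))^(1/3) + 32/(128 + 243*sqrt(2) + 27*sqrt(-16384/729 + (128/27 + 9*sqrt(2))^2))^(1/3))/36) + C2*exp(z*(-16 + 32*2^(1/3)/(128 + 243*sqrt(2) + sqrt(-16384 + (128 + 243*sqrt(2))^2))^(1/3) + 2^(2/3)*(128 + 243*sqrt(2) + sqrt(-16384 + (128 + 243*sqrt(2))^2))^(1/3))/36)*cos(2^(1/3)*sqrt(3)*z*(-2^(1/3)*(128 + 243*sqrt(2) + 27*sqrt(-16384/729 + (128/27 + 9*sqrt(2))^2))^(1/3) + 32/(128 + 243*sqrt(2) + 27*sqrt(-16384/729 + (128/27 + 9*sqrt(2))^2))^(1/3))/36) + C3*exp(-z*(32*2^(1/3)/(128 + 243*sqrt(2) + sqrt(-16384 + (128 + 243*sqrt(2))^2))^(1/3) + 8 + 2^(2/3)*(128 + 243*sqrt(2) + sqrt(-16384 + (128 + 243*sqrt(2))^2))^(1/3))/18) + 3*sqrt(2)*z/2 - 3*sqrt(2)/2


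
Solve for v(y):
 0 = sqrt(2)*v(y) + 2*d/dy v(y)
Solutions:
 v(y) = C1*exp(-sqrt(2)*y/2)


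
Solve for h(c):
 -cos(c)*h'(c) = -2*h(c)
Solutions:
 h(c) = C1*(sin(c) + 1)/(sin(c) - 1)


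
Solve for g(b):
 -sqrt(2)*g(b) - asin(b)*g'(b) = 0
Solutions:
 g(b) = C1*exp(-sqrt(2)*Integral(1/asin(b), b))


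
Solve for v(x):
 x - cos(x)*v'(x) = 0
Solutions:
 v(x) = C1 + Integral(x/cos(x), x)


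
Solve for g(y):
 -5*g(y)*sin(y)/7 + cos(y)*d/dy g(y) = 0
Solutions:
 g(y) = C1/cos(y)^(5/7)


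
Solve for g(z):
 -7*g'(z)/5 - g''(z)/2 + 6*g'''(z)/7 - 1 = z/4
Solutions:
 g(z) = C1 + C2*exp(7*z*(5 - sqrt(505))/120) + C3*exp(7*z*(5 + sqrt(505))/120) - 5*z^2/56 - 255*z/392


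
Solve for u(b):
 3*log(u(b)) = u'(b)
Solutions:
 li(u(b)) = C1 + 3*b


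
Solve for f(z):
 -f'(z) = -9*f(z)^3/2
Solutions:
 f(z) = -sqrt(-1/(C1 + 9*z))
 f(z) = sqrt(-1/(C1 + 9*z))


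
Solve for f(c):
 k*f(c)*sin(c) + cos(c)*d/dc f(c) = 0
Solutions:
 f(c) = C1*exp(k*log(cos(c)))


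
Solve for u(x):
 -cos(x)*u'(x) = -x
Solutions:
 u(x) = C1 + Integral(x/cos(x), x)


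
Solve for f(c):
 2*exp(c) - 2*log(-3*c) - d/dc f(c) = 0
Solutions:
 f(c) = C1 - 2*c*log(-c) + 2*c*(1 - log(3)) + 2*exp(c)


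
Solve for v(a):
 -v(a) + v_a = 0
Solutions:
 v(a) = C1*exp(a)


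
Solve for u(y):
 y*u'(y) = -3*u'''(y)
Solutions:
 u(y) = C1 + Integral(C2*airyai(-3^(2/3)*y/3) + C3*airybi(-3^(2/3)*y/3), y)


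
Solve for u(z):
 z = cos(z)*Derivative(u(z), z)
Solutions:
 u(z) = C1 + Integral(z/cos(z), z)


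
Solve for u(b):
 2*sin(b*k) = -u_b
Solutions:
 u(b) = C1 + 2*cos(b*k)/k


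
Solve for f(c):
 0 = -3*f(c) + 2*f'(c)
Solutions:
 f(c) = C1*exp(3*c/2)


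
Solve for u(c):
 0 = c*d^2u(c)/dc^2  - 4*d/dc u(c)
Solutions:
 u(c) = C1 + C2*c^5


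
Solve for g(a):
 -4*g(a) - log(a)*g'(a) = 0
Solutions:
 g(a) = C1*exp(-4*li(a))


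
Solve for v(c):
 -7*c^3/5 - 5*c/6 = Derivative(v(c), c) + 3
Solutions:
 v(c) = C1 - 7*c^4/20 - 5*c^2/12 - 3*c


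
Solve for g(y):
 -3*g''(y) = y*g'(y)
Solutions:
 g(y) = C1 + C2*erf(sqrt(6)*y/6)


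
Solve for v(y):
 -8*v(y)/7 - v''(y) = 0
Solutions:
 v(y) = C1*sin(2*sqrt(14)*y/7) + C2*cos(2*sqrt(14)*y/7)


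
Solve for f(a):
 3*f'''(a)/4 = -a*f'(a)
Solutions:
 f(a) = C1 + Integral(C2*airyai(-6^(2/3)*a/3) + C3*airybi(-6^(2/3)*a/3), a)


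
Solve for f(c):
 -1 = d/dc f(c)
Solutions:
 f(c) = C1 - c


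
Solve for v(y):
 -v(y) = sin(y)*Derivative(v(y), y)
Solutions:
 v(y) = C1*sqrt(cos(y) + 1)/sqrt(cos(y) - 1)


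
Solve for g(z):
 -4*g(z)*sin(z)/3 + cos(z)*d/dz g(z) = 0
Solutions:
 g(z) = C1/cos(z)^(4/3)


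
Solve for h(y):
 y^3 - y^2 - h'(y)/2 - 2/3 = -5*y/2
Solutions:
 h(y) = C1 + y^4/2 - 2*y^3/3 + 5*y^2/2 - 4*y/3


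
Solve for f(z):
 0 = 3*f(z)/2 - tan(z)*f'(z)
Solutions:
 f(z) = C1*sin(z)^(3/2)


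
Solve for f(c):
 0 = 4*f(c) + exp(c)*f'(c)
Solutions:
 f(c) = C1*exp(4*exp(-c))


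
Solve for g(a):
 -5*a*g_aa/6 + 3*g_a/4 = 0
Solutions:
 g(a) = C1 + C2*a^(19/10)


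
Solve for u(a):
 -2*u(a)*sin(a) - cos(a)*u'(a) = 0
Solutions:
 u(a) = C1*cos(a)^2


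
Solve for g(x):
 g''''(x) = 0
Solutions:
 g(x) = C1 + C2*x + C3*x^2 + C4*x^3


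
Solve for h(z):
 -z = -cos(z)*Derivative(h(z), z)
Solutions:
 h(z) = C1 + Integral(z/cos(z), z)


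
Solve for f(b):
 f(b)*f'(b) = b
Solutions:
 f(b) = -sqrt(C1 + b^2)
 f(b) = sqrt(C1 + b^2)


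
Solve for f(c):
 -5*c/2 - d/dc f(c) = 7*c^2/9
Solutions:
 f(c) = C1 - 7*c^3/27 - 5*c^2/4


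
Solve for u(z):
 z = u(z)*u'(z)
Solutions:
 u(z) = -sqrt(C1 + z^2)
 u(z) = sqrt(C1 + z^2)


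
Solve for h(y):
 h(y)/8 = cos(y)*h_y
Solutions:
 h(y) = C1*(sin(y) + 1)^(1/16)/(sin(y) - 1)^(1/16)


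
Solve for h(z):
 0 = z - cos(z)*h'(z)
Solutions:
 h(z) = C1 + Integral(z/cos(z), z)


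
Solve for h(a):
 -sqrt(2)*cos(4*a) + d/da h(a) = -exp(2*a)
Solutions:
 h(a) = C1 - exp(2*a)/2 + sqrt(2)*sin(4*a)/4


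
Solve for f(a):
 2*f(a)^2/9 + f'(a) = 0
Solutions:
 f(a) = 9/(C1 + 2*a)


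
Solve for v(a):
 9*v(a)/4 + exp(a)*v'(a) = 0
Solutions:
 v(a) = C1*exp(9*exp(-a)/4)


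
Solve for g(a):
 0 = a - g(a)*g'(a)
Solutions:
 g(a) = -sqrt(C1 + a^2)
 g(a) = sqrt(C1 + a^2)
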